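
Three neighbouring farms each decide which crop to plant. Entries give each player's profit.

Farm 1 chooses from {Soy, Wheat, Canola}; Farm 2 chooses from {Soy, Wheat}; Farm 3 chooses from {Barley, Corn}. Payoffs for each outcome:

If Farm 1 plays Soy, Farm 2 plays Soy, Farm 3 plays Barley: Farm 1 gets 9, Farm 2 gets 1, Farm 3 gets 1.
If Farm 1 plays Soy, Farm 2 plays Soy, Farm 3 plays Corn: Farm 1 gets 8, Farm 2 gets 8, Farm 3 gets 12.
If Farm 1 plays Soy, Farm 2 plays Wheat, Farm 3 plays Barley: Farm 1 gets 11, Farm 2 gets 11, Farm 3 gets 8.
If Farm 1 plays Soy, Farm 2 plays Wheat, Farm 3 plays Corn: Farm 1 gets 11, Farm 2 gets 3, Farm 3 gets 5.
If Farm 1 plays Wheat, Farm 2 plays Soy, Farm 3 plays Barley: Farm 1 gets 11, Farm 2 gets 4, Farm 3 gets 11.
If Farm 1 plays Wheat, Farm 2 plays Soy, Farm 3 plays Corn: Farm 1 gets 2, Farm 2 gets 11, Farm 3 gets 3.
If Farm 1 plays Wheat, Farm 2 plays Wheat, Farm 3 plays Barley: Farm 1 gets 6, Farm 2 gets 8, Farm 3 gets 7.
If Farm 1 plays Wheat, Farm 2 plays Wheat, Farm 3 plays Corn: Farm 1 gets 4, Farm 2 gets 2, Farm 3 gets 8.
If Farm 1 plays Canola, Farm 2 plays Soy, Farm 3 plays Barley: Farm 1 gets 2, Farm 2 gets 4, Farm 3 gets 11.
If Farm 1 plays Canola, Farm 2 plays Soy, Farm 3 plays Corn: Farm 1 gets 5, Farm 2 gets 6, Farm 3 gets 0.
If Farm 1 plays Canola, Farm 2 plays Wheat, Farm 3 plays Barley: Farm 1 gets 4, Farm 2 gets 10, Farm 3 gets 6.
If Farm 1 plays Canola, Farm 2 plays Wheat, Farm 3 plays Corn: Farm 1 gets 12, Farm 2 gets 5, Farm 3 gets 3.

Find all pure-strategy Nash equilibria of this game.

(Soy, Soy, Barley): Farm 1 can switch to Wheat (9 → 11). Not NE.
(Soy, Soy, Corn): Farm 1 gets 8, best alternative 5; Farm 2 gets 8, best alternative 3; Farm 3 gets 12, best alternative 1. No profitable deviation — NE.
(Soy, Wheat, Barley): Farm 1 gets 11, best alternative 6; Farm 2 gets 11, best alternative 1; Farm 3 gets 8, best alternative 5. No profitable deviation — NE.
(Soy, Wheat, Corn): Farm 1 can switch to Canola (11 → 12). Not NE.
(Wheat, Soy, Barley): Farm 2 can switch to Wheat (4 → 8). Not NE.
(Wheat, Soy, Corn): Farm 1 can switch to Soy (2 → 8). Not NE.
(Wheat, Wheat, Barley): Farm 1 can switch to Soy (6 → 11). Not NE.
(Wheat, Wheat, Corn): Farm 1 can switch to Soy (4 → 11). Not NE.
(Canola, Soy, Barley): Farm 1 can switch to Soy (2 → 9). Not NE.
(Canola, Soy, Corn): Farm 1 can switch to Soy (5 → 8). Not NE.
(Canola, Wheat, Barley): Farm 1 can switch to Soy (4 → 11). Not NE.
(Canola, Wheat, Corn): Farm 2 can switch to Soy (5 → 6). Not NE.

(Soy, Soy, Corn) and (Soy, Wheat, Barley)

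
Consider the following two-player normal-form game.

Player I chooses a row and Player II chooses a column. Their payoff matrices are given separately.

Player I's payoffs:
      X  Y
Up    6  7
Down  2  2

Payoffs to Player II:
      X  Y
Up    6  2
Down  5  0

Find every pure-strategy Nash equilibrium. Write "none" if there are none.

The unique pure-strategy Nash equilibrium is (Up, X).

Check each profile: it is a Nash equilibrium iff no player can strictly gain by switching unilaterally.
(Up, X): Player I gets 6, best alternative 2; Player II gets 6, best alternative 2. No profitable deviation — NE.
(Up, Y): Player II can switch to X (2 → 6). Not NE.
(Down, X): Player I can switch to Up (2 → 6). Not NE.
(Down, Y): Player I can switch to Up (2 → 7). Not NE.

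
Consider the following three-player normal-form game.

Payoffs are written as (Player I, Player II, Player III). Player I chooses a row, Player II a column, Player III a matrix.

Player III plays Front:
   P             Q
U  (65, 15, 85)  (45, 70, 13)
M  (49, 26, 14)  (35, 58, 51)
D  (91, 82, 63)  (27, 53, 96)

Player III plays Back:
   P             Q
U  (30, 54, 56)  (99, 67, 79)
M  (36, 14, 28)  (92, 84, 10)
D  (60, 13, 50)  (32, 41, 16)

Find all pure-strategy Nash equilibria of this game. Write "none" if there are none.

The pure Nash equilibria are (U, Q, Back) and (D, P, Front).

For each player, find the best response to each opponent profile; mutual best responses are the pure NE.
Player I against (P, Front): payoffs 65, 49, 91 → best response D.
Player I against (P, Back): payoffs 30, 36, 60 → best response D.
Player I against (Q, Front): payoffs 45, 35, 27 → best response U.
Player I against (Q, Back): payoffs 99, 92, 32 → best response U.
Player II against (U, Front): payoffs 15, 70 → best response Q.
Player II against (U, Back): payoffs 54, 67 → best response Q.
Player II against (M, Front): payoffs 26, 58 → best response Q.
Player II against (M, Back): payoffs 14, 84 → best response Q.
Player II against (D, Front): payoffs 82, 53 → best response P.
Player II against (D, Back): payoffs 13, 41 → best response Q.
Player III against (U, P): payoffs 85, 56 → best response Front.
Player III against (U, Q): payoffs 13, 79 → best response Back.
Player III against (M, P): payoffs 14, 28 → best response Back.
Player III against (M, Q): payoffs 51, 10 → best response Front.
Player III against (D, P): payoffs 63, 50 → best response Front.
Player III against (D, Q): payoffs 96, 16 → best response Front.
Mutual best responses: (U, Q, Back); (D, P, Front).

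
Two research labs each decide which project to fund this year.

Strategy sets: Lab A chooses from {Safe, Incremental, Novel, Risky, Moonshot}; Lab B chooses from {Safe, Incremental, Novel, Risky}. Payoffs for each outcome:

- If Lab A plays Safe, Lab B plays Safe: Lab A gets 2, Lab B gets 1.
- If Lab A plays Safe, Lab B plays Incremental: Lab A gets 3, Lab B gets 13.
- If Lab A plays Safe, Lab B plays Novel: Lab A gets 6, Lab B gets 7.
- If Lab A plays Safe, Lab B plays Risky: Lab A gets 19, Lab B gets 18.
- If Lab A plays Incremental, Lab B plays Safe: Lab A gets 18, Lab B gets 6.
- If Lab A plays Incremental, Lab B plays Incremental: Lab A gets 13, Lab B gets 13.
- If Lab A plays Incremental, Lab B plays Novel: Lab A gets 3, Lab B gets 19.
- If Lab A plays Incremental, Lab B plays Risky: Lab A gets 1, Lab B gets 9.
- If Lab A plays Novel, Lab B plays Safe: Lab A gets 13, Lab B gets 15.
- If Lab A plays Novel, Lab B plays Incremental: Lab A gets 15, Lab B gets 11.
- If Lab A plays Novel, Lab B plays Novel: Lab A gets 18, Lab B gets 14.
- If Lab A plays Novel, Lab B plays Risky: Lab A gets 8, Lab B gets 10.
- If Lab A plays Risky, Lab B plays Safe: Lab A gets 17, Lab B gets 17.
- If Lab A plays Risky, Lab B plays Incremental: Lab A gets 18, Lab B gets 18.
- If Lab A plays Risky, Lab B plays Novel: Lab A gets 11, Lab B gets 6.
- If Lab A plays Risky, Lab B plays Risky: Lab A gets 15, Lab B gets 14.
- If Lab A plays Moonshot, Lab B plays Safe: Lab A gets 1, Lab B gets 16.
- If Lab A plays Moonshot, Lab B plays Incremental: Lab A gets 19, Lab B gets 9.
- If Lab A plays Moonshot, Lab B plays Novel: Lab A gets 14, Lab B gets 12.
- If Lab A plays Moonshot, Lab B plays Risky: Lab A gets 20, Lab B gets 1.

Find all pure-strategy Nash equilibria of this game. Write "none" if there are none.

(Safe, Safe): Lab A can switch to Incremental (2 → 18). Not NE.
(Safe, Incremental): Lab A can switch to Incremental (3 → 13). Not NE.
(Safe, Novel): Lab A can switch to Novel (6 → 18). Not NE.
(Safe, Risky): Lab A can switch to Moonshot (19 → 20). Not NE.
(Incremental, Safe): Lab B can switch to Incremental (6 → 13). Not NE.
(Incremental, Incremental): Lab A can switch to Novel (13 → 15). Not NE.
(Incremental, Novel): Lab A can switch to Safe (3 → 6). Not NE.
(Incremental, Risky): Lab A can switch to Safe (1 → 19). Not NE.
(Novel, Safe): Lab A can switch to Incremental (13 → 18). Not NE.
(Novel, Incremental): Lab A can switch to Risky (15 → 18). Not NE.
(Novel, Novel): Lab B can switch to Safe (14 → 15). Not NE.
(Novel, Risky): Lab A can switch to Safe (8 → 19). Not NE.
(The remaining 8 profiles each have a profitable deviation by the same check.)

none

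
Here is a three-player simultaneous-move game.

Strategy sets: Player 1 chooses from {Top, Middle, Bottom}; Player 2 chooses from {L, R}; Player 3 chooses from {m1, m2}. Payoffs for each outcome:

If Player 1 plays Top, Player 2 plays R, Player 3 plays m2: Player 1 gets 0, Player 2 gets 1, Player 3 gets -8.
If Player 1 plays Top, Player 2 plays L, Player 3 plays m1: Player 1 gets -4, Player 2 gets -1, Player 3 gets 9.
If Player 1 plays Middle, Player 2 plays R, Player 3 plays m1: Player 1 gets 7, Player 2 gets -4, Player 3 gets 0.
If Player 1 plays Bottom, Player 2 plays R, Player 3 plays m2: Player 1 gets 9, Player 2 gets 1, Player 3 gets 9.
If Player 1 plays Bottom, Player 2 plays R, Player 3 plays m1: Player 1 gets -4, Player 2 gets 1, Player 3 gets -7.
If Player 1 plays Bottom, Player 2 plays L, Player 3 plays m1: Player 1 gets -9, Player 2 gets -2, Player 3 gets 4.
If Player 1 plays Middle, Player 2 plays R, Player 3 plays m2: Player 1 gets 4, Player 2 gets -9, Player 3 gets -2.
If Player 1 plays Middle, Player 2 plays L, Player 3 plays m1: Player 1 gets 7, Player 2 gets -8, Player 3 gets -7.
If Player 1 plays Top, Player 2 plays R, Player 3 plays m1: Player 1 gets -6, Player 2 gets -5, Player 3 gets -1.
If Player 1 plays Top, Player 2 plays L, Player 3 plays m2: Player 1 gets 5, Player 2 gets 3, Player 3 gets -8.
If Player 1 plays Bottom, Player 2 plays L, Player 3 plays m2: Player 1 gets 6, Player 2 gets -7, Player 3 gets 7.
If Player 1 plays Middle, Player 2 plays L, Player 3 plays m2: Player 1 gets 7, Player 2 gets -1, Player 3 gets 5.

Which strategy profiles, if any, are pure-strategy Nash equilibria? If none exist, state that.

The pure Nash equilibria are (Middle, L, m2), (Middle, R, m1), (Bottom, R, m2).

(Top, L, m1): Player 1 can switch to Middle (-4 → 7). Not NE.
(Top, L, m2): Player 1 can switch to Middle (5 → 7). Not NE.
(Top, R, m1): Player 1 can switch to Middle (-6 → 7). Not NE.
(Top, R, m2): Player 1 can switch to Middle (0 → 4). Not NE.
(Middle, L, m1): Player 2 can switch to R (-8 → -4). Not NE.
(Middle, L, m2): Player 1 gets 7, best alternative 6; Player 2 gets -1, best alternative -9; Player 3 gets 5, best alternative -7. No profitable deviation — NE.
(Middle, R, m1): Player 1 gets 7, best alternative -4; Player 2 gets -4, best alternative -8; Player 3 gets 0, best alternative -2. No profitable deviation — NE.
(Middle, R, m2): Player 1 can switch to Bottom (4 → 9). Not NE.
(Bottom, L, m1): Player 1 can switch to Top (-9 → -4). Not NE.
(Bottom, L, m2): Player 1 can switch to Middle (6 → 7). Not NE.
(Bottom, R, m1): Player 1 can switch to Middle (-4 → 7). Not NE.
(Bottom, R, m2): Player 1 gets 9, best alternative 4; Player 2 gets 1, best alternative -7; Player 3 gets 9, best alternative -7. No profitable deviation — NE.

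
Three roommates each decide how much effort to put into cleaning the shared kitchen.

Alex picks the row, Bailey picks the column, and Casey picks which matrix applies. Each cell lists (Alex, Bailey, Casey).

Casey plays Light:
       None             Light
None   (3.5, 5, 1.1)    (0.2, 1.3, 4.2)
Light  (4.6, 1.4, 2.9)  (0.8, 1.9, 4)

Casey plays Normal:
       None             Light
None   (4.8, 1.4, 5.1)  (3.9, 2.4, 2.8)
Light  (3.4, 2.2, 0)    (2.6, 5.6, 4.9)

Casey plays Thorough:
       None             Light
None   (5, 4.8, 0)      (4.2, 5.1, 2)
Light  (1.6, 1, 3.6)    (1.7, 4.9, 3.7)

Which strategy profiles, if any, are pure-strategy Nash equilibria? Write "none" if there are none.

This game has no pure Nash equilibrium.

For each strategy profile, look for a profitable unilateral deviation.
(None, None, Light): Alex can switch to Light (3.5 → 4.6). Not NE.
(None, None, Normal): Bailey can switch to Light (1.4 → 2.4). Not NE.
(None, None, Thorough): Bailey can switch to Light (4.8 → 5.1). Not NE.
(None, Light, Light): Alex can switch to Light (0.2 → 0.8). Not NE.
(None, Light, Normal): Casey can switch to Light (2.8 → 4.2). Not NE.
(None, Light, Thorough): Casey can switch to Light (2 → 4.2). Not NE.
(Light, None, Light): Bailey can switch to Light (1.4 → 1.9). Not NE.
(Light, None, Normal): Alex can switch to None (3.4 → 4.8). Not NE.
(The remaining 4 profiles each have a profitable deviation by the same check.)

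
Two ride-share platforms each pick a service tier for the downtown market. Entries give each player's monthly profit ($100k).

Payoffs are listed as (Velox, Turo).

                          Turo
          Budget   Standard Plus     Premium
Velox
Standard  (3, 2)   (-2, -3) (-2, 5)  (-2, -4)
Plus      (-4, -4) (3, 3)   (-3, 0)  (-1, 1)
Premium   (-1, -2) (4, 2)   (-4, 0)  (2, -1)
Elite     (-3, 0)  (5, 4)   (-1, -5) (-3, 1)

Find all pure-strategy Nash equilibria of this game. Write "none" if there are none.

(Elite, Standard)

(Standard, Budget): Turo can switch to Plus (2 → 5). Not NE.
(Standard, Standard): Velox can switch to Plus (-2 → 3). Not NE.
(Standard, Plus): Velox can switch to Elite (-2 → -1). Not NE.
(Standard, Premium): Velox can switch to Plus (-2 → -1). Not NE.
(Plus, Budget): Velox can switch to Standard (-4 → 3). Not NE.
(Plus, Standard): Velox can switch to Premium (3 → 4). Not NE.
(Plus, Plus): Velox can switch to Standard (-3 → -2). Not NE.
(Plus, Premium): Velox can switch to Premium (-1 → 2). Not NE.
(Premium, Budget): Velox can switch to Standard (-1 → 3). Not NE.
(Premium, Standard): Velox can switch to Elite (4 → 5). Not NE.
(Premium, Plus): Velox can switch to Standard (-4 → -2). Not NE.
(Premium, Premium): Turo can switch to Standard (-1 → 2). Not NE.
(Elite, Standard): Velox gets 5, best alternative 4; Turo gets 4, best alternative 1. No profitable deviation — NE.
(The remaining 3 profiles each have a profitable deviation by the same check.)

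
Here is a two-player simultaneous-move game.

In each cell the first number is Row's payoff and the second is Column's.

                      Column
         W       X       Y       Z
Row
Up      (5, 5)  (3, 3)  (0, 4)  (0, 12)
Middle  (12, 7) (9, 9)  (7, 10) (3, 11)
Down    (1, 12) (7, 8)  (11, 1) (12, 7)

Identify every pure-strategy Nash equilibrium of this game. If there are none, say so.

(Up, W): Row can switch to Middle (5 → 12). Not NE.
(Up, X): Row can switch to Middle (3 → 9). Not NE.
(Up, Y): Row can switch to Middle (0 → 7). Not NE.
(Up, Z): Row can switch to Middle (0 → 3). Not NE.
(Middle, W): Column can switch to X (7 → 9). Not NE.
(Middle, X): Column can switch to Y (9 → 10). Not NE.
(Middle, Y): Row can switch to Down (7 → 11). Not NE.
(Middle, Z): Row can switch to Down (3 → 12). Not NE.
(Down, W): Row can switch to Up (1 → 5). Not NE.
(Down, X): Row can switch to Middle (7 → 9). Not NE.
(Down, Y): Column can switch to W (1 → 12). Not NE.
(Down, Z): Column can switch to W (7 → 12). Not NE.

This game has no pure Nash equilibrium.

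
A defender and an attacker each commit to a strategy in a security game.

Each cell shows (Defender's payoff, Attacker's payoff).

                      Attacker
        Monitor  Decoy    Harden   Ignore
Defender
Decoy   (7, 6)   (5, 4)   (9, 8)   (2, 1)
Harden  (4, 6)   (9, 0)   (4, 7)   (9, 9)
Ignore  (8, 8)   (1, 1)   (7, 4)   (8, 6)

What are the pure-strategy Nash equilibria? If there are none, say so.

Pure-strategy Nash equilibria: (Decoy, Harden) and (Harden, Ignore) and (Ignore, Monitor)

Defender against Monitor: payoffs 7, 4, 8 → best response Ignore.
Defender against Decoy: payoffs 5, 9, 1 → best response Harden.
Defender against Harden: payoffs 9, 4, 7 → best response Decoy.
Defender against Ignore: payoffs 2, 9, 8 → best response Harden.
Attacker against Decoy: payoffs 6, 4, 8, 1 → best response Harden.
Attacker against Harden: payoffs 6, 0, 7, 9 → best response Ignore.
Attacker against Ignore: payoffs 8, 1, 4, 6 → best response Monitor.
Mutual best responses: (Decoy, Harden); (Harden, Ignore); (Ignore, Monitor).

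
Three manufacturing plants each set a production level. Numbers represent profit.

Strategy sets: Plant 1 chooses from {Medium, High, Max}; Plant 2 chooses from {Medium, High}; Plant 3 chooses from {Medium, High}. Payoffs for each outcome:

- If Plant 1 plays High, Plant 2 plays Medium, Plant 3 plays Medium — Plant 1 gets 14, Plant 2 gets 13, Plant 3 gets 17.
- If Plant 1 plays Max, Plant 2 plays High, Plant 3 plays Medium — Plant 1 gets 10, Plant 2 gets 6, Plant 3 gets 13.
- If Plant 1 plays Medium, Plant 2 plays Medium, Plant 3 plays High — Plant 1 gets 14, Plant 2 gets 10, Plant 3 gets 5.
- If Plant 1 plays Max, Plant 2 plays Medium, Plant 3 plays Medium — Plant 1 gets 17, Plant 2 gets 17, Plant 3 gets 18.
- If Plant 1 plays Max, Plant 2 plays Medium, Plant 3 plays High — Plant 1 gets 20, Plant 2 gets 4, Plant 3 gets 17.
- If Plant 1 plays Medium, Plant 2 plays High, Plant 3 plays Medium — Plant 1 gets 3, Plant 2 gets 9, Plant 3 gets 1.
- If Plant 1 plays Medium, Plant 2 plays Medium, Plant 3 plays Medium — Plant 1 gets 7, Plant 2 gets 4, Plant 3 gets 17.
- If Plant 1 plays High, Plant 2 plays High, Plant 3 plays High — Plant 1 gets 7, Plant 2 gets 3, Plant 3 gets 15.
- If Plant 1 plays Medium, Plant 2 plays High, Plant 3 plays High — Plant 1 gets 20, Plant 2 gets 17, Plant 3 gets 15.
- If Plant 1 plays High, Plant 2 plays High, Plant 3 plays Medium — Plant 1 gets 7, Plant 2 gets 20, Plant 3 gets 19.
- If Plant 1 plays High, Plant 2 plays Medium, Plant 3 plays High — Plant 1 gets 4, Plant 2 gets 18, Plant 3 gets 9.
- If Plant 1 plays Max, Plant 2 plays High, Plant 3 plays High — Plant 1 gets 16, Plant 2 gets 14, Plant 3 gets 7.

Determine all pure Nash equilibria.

Check each profile: it is a Nash equilibrium iff no player can strictly gain by switching unilaterally.
(Medium, Medium, Medium): Plant 1 can switch to High (7 → 14). Not NE.
(Medium, Medium, High): Plant 1 can switch to Max (14 → 20). Not NE.
(Medium, High, Medium): Plant 1 can switch to High (3 → 7). Not NE.
(Medium, High, High): Plant 1 gets 20, best alternative 16; Plant 2 gets 17, best alternative 10; Plant 3 gets 15, best alternative 1. No profitable deviation — NE.
(High, Medium, Medium): Plant 1 can switch to Max (14 → 17). Not NE.
(High, Medium, High): Plant 1 can switch to Medium (4 → 14). Not NE.
(High, High, Medium): Plant 1 can switch to Max (7 → 10). Not NE.
(High, High, High): Plant 1 can switch to Medium (7 → 20). Not NE.
(Max, Medium, Medium): Plant 1 gets 17, best alternative 14; Plant 2 gets 17, best alternative 6; Plant 3 gets 18, best alternative 17. No profitable deviation — NE.
(Max, Medium, High): Plant 2 can switch to High (4 → 14). Not NE.
(Max, High, Medium): Plant 2 can switch to Medium (6 → 17). Not NE.
(Max, High, High): Plant 1 can switch to Medium (16 → 20). Not NE.

(Medium, High, High); (Max, Medium, Medium)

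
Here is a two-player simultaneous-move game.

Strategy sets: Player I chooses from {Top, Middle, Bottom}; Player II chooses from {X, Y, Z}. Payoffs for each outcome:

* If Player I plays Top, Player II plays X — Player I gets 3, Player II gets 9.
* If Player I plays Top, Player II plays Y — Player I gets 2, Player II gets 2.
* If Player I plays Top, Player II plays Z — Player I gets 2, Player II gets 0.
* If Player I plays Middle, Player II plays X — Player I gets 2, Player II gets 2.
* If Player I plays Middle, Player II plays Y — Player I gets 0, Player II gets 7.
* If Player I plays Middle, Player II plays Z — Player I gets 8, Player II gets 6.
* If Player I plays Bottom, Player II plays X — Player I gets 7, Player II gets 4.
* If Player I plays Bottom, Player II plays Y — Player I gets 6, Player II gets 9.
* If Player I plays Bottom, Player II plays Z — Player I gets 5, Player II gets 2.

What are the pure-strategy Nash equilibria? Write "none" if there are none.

(Bottom, Y)

(Top, X): Player I can switch to Bottom (3 → 7). Not NE.
(Top, Y): Player I can switch to Bottom (2 → 6). Not NE.
(Top, Z): Player I can switch to Middle (2 → 8). Not NE.
(Middle, X): Player I can switch to Top (2 → 3). Not NE.
(Middle, Y): Player I can switch to Top (0 → 2). Not NE.
(Middle, Z): Player II can switch to Y (6 → 7). Not NE.
(Bottom, Y): Player I gets 6, best alternative 2; Player II gets 9, best alternative 4. No profitable deviation — NE.
(The remaining 2 profiles each have a profitable deviation by the same check.)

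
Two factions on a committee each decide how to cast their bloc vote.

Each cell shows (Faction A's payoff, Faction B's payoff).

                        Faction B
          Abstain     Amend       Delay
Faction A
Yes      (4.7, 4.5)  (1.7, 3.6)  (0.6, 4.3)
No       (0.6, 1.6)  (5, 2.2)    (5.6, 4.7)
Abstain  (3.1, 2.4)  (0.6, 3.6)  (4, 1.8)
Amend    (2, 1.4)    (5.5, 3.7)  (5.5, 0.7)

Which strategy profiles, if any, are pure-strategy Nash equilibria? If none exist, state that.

(Yes, Abstain) and (No, Delay) and (Amend, Amend)

Mark each player's best response to every combination of opponents' strategies; a profile where every player is best-responding is a pure Nash equilibrium.
Faction A against Abstain: payoffs 4.7, 0.6, 3.1, 2 → best response Yes.
Faction A against Amend: payoffs 1.7, 5, 0.6, 5.5 → best response Amend.
Faction A against Delay: payoffs 0.6, 5.6, 4, 5.5 → best response No.
Faction B against Yes: payoffs 4.5, 3.6, 4.3 → best response Abstain.
Faction B against No: payoffs 1.6, 2.2, 4.7 → best response Delay.
Faction B against Abstain: payoffs 2.4, 3.6, 1.8 → best response Amend.
Faction B against Amend: payoffs 1.4, 3.7, 0.7 → best response Amend.
Mutual best responses: (Yes, Abstain); (No, Delay); (Amend, Amend).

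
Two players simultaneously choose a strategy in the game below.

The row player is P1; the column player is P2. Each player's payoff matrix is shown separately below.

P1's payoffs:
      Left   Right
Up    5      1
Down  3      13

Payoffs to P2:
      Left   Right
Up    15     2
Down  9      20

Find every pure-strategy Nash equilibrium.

The pure Nash equilibria are (Up, Left); (Down, Right).

(Up, Left): P1 gets 5, best alternative 3; P2 gets 15, best alternative 2. No profitable deviation — NE.
(Up, Right): P1 can switch to Down (1 → 13). Not NE.
(Down, Left): P1 can switch to Up (3 → 5). Not NE.
(Down, Right): P1 gets 13, best alternative 1; P2 gets 20, best alternative 9. No profitable deviation — NE.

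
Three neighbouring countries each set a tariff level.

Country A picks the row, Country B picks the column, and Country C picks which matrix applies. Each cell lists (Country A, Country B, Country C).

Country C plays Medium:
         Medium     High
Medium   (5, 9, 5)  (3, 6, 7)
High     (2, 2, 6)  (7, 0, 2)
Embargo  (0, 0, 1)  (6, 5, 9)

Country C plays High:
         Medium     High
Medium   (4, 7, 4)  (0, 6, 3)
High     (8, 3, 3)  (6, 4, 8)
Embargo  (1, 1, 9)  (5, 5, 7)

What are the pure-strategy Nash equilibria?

Pure-strategy Nash equilibria: (Medium, Medium, Medium), (High, High, High)

Country A against (Medium, Medium): payoffs 5, 2, 0 → best response Medium.
Country A against (Medium, High): payoffs 4, 8, 1 → best response High.
Country A against (High, Medium): payoffs 3, 7, 6 → best response High.
Country A against (High, High): payoffs 0, 6, 5 → best response High.
Country B against (Medium, Medium): payoffs 9, 6 → best response Medium.
Country B against (Medium, High): payoffs 7, 6 → best response Medium.
Country B against (High, Medium): payoffs 2, 0 → best response Medium.
Country B against (High, High): payoffs 3, 4 → best response High.
Country B against (Embargo, Medium): payoffs 0, 5 → best response High.
Country B against (Embargo, High): payoffs 1, 5 → best response High.
Country C against (Medium, Medium): payoffs 5, 4 → best response Medium.
Country C against (Medium, High): payoffs 7, 3 → best response Medium.
Country C against (High, Medium): payoffs 6, 3 → best response Medium.
Country C against (High, High): payoffs 2, 8 → best response High.
Country C against (Embargo, Medium): payoffs 1, 9 → best response High.
Country C against (Embargo, High): payoffs 9, 7 → best response Medium.
Mutual best responses: (Medium, Medium, Medium); (High, High, High).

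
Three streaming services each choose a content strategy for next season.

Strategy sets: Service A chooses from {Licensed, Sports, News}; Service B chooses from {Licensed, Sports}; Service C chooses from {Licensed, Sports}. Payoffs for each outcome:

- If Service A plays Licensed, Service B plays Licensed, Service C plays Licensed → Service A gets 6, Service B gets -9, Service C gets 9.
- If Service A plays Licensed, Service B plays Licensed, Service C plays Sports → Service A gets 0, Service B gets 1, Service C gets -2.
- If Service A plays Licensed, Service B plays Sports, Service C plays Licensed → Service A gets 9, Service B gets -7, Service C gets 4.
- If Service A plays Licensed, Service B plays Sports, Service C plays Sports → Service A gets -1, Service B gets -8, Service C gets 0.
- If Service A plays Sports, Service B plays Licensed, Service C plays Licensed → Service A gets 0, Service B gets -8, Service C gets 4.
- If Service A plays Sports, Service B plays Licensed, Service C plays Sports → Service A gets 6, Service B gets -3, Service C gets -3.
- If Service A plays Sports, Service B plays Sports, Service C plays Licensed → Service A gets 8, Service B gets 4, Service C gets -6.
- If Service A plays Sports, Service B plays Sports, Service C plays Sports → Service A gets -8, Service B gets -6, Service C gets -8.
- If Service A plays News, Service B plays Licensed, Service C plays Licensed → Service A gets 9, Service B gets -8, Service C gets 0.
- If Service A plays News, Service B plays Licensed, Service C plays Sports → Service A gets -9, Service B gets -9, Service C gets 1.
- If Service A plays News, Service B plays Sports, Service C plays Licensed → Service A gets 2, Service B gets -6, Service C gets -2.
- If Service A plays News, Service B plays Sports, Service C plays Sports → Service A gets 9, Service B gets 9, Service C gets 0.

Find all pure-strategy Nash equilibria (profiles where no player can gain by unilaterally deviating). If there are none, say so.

(Licensed, Licensed, Licensed): Service A can switch to News (6 → 9). Not NE.
(Licensed, Licensed, Sports): Service A can switch to Sports (0 → 6). Not NE.
(Licensed, Sports, Licensed): Service A gets 9, best alternative 8; Service B gets -7, best alternative -9; Service C gets 4, best alternative 0. No profitable deviation — NE.
(Licensed, Sports, Sports): Service A can switch to News (-1 → 9). Not NE.
(Sports, Licensed, Licensed): Service A can switch to Licensed (0 → 6). Not NE.
(Sports, Licensed, Sports): Service C can switch to Licensed (-3 → 4). Not NE.
(Sports, Sports, Licensed): Service A can switch to Licensed (8 → 9). Not NE.
(News, Sports, Sports): Service A gets 9, best alternative -1; Service B gets 9, best alternative -9; Service C gets 0, best alternative -2. No profitable deviation — NE.
(The remaining 4 profiles each have a profitable deviation by the same check.)

Pure-strategy Nash equilibria: (Licensed, Sports, Licensed) and (News, Sports, Sports)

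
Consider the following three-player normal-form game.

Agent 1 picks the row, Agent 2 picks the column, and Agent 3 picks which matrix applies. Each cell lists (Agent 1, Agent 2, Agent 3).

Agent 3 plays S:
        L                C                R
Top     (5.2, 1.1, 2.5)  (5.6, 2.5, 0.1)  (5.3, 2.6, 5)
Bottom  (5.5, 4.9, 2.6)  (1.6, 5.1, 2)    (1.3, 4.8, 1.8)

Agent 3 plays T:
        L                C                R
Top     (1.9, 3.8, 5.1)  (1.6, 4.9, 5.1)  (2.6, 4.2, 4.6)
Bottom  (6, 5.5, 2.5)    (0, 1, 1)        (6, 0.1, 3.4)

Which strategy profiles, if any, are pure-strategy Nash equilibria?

Agent 1 against (L, S): payoffs 5.2, 5.5 → best response Bottom.
Agent 1 against (L, T): payoffs 1.9, 6 → best response Bottom.
Agent 1 against (C, S): payoffs 5.6, 1.6 → best response Top.
Agent 1 against (C, T): payoffs 1.6, 0 → best response Top.
Agent 1 against (R, S): payoffs 5.3, 1.3 → best response Top.
Agent 1 against (R, T): payoffs 2.6, 6 → best response Bottom.
Agent 2 against (Top, S): payoffs 1.1, 2.5, 2.6 → best response R.
Agent 2 against (Top, T): payoffs 3.8, 4.9, 4.2 → best response C.
Agent 2 against (Bottom, S): payoffs 4.9, 5.1, 4.8 → best response C.
Agent 2 against (Bottom, T): payoffs 5.5, 1, 0.1 → best response L.
Agent 3 against (Top, L): payoffs 2.5, 5.1 → best response T.
Agent 3 against (Top, C): payoffs 0.1, 5.1 → best response T.
Agent 3 against (Top, R): payoffs 5, 4.6 → best response S.
Agent 3 against (Bottom, L): payoffs 2.6, 2.5 → best response S.
Agent 3 against (Bottom, C): payoffs 2, 1 → best response S.
Agent 3 against (Bottom, R): payoffs 1.8, 3.4 → best response T.
Mutual best responses: (Top, C, T); (Top, R, S).

(Top, C, T) and (Top, R, S)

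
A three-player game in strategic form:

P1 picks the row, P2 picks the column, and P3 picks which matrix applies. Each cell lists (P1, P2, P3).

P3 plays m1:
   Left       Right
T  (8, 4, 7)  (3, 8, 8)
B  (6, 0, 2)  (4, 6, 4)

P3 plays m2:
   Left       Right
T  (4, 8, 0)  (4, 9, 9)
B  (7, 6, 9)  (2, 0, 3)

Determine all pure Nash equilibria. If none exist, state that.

P1 against (Left, m1): payoffs 8, 6 → best response T.
P1 against (Left, m2): payoffs 4, 7 → best response B.
P1 against (Right, m1): payoffs 3, 4 → best response B.
P1 against (Right, m2): payoffs 4, 2 → best response T.
P2 against (T, m1): payoffs 4, 8 → best response Right.
P2 against (T, m2): payoffs 8, 9 → best response Right.
P2 against (B, m1): payoffs 0, 6 → best response Right.
P2 against (B, m2): payoffs 6, 0 → best response Left.
P3 against (T, Left): payoffs 7, 0 → best response m1.
P3 against (T, Right): payoffs 8, 9 → best response m2.
P3 against (B, Left): payoffs 2, 9 → best response m2.
P3 against (B, Right): payoffs 4, 3 → best response m1.
Mutual best responses: (T, Right, m2); (B, Left, m2); (B, Right, m1).

The pure Nash equilibria are (T, Right, m2); (B, Left, m2); (B, Right, m1).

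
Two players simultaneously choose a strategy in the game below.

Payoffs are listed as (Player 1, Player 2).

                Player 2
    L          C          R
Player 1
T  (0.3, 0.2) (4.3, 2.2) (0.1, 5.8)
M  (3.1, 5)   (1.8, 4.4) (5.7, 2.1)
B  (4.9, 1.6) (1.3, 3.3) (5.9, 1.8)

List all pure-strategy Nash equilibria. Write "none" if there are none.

This game has no pure Nash equilibrium.

(T, L): Player 1 can switch to M (0.3 → 3.1). Not NE.
(T, C): Player 2 can switch to R (2.2 → 5.8). Not NE.
(T, R): Player 1 can switch to M (0.1 → 5.7). Not NE.
(M, L): Player 1 can switch to B (3.1 → 4.9). Not NE.
(M, C): Player 1 can switch to T (1.8 → 4.3). Not NE.
(M, R): Player 1 can switch to B (5.7 → 5.9). Not NE.
(B, L): Player 2 can switch to C (1.6 → 3.3). Not NE.
(B, C): Player 1 can switch to T (1.3 → 4.3). Not NE.
(B, R): Player 2 can switch to C (1.8 → 3.3). Not NE.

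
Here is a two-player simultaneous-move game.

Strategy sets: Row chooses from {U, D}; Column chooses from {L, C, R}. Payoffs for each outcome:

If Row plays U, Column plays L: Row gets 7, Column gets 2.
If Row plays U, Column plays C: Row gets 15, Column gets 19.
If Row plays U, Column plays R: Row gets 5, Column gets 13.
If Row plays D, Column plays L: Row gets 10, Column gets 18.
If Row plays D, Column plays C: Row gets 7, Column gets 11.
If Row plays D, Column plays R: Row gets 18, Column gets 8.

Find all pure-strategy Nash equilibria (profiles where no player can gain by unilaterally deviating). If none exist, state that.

Row against L: payoffs 7, 10 → best response D.
Row against C: payoffs 15, 7 → best response U.
Row against R: payoffs 5, 18 → best response D.
Column against U: payoffs 2, 19, 13 → best response C.
Column against D: payoffs 18, 11, 8 → best response L.
Mutual best responses: (U, C); (D, L).

The pure Nash equilibria are (U, C), (D, L).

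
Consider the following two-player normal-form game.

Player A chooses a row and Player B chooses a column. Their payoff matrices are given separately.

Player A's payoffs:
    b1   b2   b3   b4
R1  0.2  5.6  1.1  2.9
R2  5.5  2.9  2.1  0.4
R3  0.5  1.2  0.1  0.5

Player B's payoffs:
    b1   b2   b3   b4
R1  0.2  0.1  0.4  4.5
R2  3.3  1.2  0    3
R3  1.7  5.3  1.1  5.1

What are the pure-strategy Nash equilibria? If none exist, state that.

For each strategy profile, look for a profitable unilateral deviation.
(R1, b1): Player A can switch to R2 (0.2 → 5.5). Not NE.
(R1, b2): Player B can switch to b1 (0.1 → 0.2). Not NE.
(R1, b3): Player A can switch to R2 (1.1 → 2.1). Not NE.
(R1, b4): Player A gets 2.9, best alternative 0.5; Player B gets 4.5, best alternative 0.4. No profitable deviation — NE.
(R2, b1): Player A gets 5.5, best alternative 0.5; Player B gets 3.3, best alternative 3. No profitable deviation — NE.
(R2, b2): Player A can switch to R1 (2.9 → 5.6). Not NE.
(R2, b3): Player B can switch to b1 (0 → 3.3). Not NE.
(R2, b4): Player A can switch to R1 (0.4 → 2.9). Not NE.
(R3, b1): Player A can switch to R2 (0.5 → 5.5). Not NE.
(R3, b2): Player A can switch to R1 (1.2 → 5.6). Not NE.
(R3, b3): Player A can switch to R1 (0.1 → 1.1). Not NE.
(R3, b4): Player A can switch to R1 (0.5 → 2.9). Not NE.

Pure-strategy Nash equilibria: (R1, b4) and (R2, b1)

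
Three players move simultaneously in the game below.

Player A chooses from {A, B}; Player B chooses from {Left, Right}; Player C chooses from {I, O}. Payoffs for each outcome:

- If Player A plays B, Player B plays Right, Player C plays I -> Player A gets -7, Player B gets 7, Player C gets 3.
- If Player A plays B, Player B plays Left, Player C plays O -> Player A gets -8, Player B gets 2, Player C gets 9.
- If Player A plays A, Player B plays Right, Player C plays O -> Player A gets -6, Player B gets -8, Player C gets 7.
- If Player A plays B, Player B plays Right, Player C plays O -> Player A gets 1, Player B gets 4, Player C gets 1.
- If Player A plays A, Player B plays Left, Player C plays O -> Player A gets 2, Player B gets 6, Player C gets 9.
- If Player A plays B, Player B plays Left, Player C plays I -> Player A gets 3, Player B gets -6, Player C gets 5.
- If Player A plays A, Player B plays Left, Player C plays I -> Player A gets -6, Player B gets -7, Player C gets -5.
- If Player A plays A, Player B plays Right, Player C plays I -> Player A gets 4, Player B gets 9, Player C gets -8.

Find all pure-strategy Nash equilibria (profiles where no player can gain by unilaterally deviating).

Pure NE: (A, Left, O)

Mark each player's best response to every combination of opponents' strategies; a profile where every player is best-responding is a pure Nash equilibrium.
Player A against (Left, I): payoffs -6, 3 → best response B.
Player A against (Left, O): payoffs 2, -8 → best response A.
Player A against (Right, I): payoffs 4, -7 → best response A.
Player A against (Right, O): payoffs -6, 1 → best response B.
Player B against (A, I): payoffs -7, 9 → best response Right.
Player B against (A, O): payoffs 6, -8 → best response Left.
Player B against (B, I): payoffs -6, 7 → best response Right.
Player B against (B, O): payoffs 2, 4 → best response Right.
Player C against (A, Left): payoffs -5, 9 → best response O.
Player C against (A, Right): payoffs -8, 7 → best response O.
Player C against (B, Left): payoffs 5, 9 → best response O.
Player C against (B, Right): payoffs 3, 1 → best response I.
Mutual best responses: (A, Left, O).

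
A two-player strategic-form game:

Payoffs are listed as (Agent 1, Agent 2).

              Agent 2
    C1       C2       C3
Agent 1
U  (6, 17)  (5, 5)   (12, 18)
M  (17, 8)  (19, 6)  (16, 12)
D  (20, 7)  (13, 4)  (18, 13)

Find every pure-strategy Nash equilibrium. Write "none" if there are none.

For each strategy profile, look for a profitable unilateral deviation.
(U, C1): Agent 1 can switch to M (6 → 17). Not NE.
(U, C2): Agent 1 can switch to M (5 → 19). Not NE.
(U, C3): Agent 1 can switch to M (12 → 16). Not NE.
(M, C1): Agent 1 can switch to D (17 → 20). Not NE.
(M, C2): Agent 2 can switch to C1 (6 → 8). Not NE.
(M, C3): Agent 1 can switch to D (16 → 18). Not NE.
(D, C1): Agent 2 can switch to C3 (7 → 13). Not NE.
(D, C2): Agent 1 can switch to M (13 → 19). Not NE.
(D, C3): Agent 1 gets 18, best alternative 16; Agent 2 gets 13, best alternative 7. No profitable deviation — NE.

(D, C3)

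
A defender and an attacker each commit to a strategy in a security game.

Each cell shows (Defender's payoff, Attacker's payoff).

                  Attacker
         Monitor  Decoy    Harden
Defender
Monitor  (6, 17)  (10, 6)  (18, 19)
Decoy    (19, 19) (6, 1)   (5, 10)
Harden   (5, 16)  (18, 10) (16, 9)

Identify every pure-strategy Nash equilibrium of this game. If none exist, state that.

(Monitor, Monitor): Defender can switch to Decoy (6 → 19). Not NE.
(Monitor, Decoy): Defender can switch to Harden (10 → 18). Not NE.
(Monitor, Harden): Defender gets 18, best alternative 16; Attacker gets 19, best alternative 17. No profitable deviation — NE.
(Decoy, Monitor): Defender gets 19, best alternative 6; Attacker gets 19, best alternative 10. No profitable deviation — NE.
(Decoy, Decoy): Defender can switch to Monitor (6 → 10). Not NE.
(Decoy, Harden): Defender can switch to Monitor (5 → 18). Not NE.
(Harden, Monitor): Defender can switch to Monitor (5 → 6). Not NE.
(Harden, Decoy): Attacker can switch to Monitor (10 → 16). Not NE.
(Harden, Harden): Defender can switch to Monitor (16 → 18). Not NE.

(Monitor, Harden), (Decoy, Monitor)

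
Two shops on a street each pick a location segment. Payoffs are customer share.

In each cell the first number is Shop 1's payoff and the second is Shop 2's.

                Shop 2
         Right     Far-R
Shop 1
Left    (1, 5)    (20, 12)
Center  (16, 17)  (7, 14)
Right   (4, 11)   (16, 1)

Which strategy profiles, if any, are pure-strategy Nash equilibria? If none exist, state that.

(Left, Far-R); (Center, Right)

Shop 1 against Right: payoffs 1, 16, 4 → best response Center.
Shop 1 against Far-R: payoffs 20, 7, 16 → best response Left.
Shop 2 against Left: payoffs 5, 12 → best response Far-R.
Shop 2 against Center: payoffs 17, 14 → best response Right.
Shop 2 against Right: payoffs 11, 1 → best response Right.
Mutual best responses: (Left, Far-R); (Center, Right).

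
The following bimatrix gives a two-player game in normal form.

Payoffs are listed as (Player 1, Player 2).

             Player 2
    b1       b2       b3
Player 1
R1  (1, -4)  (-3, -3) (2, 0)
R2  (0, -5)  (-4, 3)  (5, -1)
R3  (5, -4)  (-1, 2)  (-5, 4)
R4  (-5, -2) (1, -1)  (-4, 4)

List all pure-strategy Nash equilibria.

This game has no pure Nash equilibrium.

Check each profile: it is a Nash equilibrium iff no player can strictly gain by switching unilaterally.
(R1, b1): Player 1 can switch to R3 (1 → 5). Not NE.
(R1, b2): Player 1 can switch to R3 (-3 → -1). Not NE.
(R1, b3): Player 1 can switch to R2 (2 → 5). Not NE.
(R2, b1): Player 1 can switch to R1 (0 → 1). Not NE.
(R2, b2): Player 1 can switch to R1 (-4 → -3). Not NE.
(R2, b3): Player 2 can switch to b2 (-1 → 3). Not NE.
(R3, b1): Player 2 can switch to b2 (-4 → 2). Not NE.
(R3, b2): Player 1 can switch to R4 (-1 → 1). Not NE.
(The remaining 4 profiles each have a profitable deviation by the same check.)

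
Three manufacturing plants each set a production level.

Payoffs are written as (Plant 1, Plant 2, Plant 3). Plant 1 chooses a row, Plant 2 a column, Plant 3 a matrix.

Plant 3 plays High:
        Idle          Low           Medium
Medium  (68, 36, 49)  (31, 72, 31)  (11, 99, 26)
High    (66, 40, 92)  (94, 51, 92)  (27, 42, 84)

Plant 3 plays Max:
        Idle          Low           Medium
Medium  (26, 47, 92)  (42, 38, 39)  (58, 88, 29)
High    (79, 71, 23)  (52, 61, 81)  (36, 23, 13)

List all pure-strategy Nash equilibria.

(Medium, Medium, Max), (High, Low, High)

Plant 1 against (Idle, High): payoffs 68, 66 → best response Medium.
Plant 1 against (Idle, Max): payoffs 26, 79 → best response High.
Plant 1 against (Low, High): payoffs 31, 94 → best response High.
Plant 1 against (Low, Max): payoffs 42, 52 → best response High.
Plant 1 against (Medium, High): payoffs 11, 27 → best response High.
Plant 1 against (Medium, Max): payoffs 58, 36 → best response Medium.
Plant 2 against (Medium, High): payoffs 36, 72, 99 → best response Medium.
Plant 2 against (Medium, Max): payoffs 47, 38, 88 → best response Medium.
Plant 2 against (High, High): payoffs 40, 51, 42 → best response Low.
Plant 2 against (High, Max): payoffs 71, 61, 23 → best response Idle.
Plant 3 against (Medium, Idle): payoffs 49, 92 → best response Max.
Plant 3 against (Medium, Low): payoffs 31, 39 → best response Max.
Plant 3 against (Medium, Medium): payoffs 26, 29 → best response Max.
Plant 3 against (High, Idle): payoffs 92, 23 → best response High.
Plant 3 against (High, Low): payoffs 92, 81 → best response High.
Plant 3 against (High, Medium): payoffs 84, 13 → best response High.
Mutual best responses: (Medium, Medium, Max); (High, Low, High).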